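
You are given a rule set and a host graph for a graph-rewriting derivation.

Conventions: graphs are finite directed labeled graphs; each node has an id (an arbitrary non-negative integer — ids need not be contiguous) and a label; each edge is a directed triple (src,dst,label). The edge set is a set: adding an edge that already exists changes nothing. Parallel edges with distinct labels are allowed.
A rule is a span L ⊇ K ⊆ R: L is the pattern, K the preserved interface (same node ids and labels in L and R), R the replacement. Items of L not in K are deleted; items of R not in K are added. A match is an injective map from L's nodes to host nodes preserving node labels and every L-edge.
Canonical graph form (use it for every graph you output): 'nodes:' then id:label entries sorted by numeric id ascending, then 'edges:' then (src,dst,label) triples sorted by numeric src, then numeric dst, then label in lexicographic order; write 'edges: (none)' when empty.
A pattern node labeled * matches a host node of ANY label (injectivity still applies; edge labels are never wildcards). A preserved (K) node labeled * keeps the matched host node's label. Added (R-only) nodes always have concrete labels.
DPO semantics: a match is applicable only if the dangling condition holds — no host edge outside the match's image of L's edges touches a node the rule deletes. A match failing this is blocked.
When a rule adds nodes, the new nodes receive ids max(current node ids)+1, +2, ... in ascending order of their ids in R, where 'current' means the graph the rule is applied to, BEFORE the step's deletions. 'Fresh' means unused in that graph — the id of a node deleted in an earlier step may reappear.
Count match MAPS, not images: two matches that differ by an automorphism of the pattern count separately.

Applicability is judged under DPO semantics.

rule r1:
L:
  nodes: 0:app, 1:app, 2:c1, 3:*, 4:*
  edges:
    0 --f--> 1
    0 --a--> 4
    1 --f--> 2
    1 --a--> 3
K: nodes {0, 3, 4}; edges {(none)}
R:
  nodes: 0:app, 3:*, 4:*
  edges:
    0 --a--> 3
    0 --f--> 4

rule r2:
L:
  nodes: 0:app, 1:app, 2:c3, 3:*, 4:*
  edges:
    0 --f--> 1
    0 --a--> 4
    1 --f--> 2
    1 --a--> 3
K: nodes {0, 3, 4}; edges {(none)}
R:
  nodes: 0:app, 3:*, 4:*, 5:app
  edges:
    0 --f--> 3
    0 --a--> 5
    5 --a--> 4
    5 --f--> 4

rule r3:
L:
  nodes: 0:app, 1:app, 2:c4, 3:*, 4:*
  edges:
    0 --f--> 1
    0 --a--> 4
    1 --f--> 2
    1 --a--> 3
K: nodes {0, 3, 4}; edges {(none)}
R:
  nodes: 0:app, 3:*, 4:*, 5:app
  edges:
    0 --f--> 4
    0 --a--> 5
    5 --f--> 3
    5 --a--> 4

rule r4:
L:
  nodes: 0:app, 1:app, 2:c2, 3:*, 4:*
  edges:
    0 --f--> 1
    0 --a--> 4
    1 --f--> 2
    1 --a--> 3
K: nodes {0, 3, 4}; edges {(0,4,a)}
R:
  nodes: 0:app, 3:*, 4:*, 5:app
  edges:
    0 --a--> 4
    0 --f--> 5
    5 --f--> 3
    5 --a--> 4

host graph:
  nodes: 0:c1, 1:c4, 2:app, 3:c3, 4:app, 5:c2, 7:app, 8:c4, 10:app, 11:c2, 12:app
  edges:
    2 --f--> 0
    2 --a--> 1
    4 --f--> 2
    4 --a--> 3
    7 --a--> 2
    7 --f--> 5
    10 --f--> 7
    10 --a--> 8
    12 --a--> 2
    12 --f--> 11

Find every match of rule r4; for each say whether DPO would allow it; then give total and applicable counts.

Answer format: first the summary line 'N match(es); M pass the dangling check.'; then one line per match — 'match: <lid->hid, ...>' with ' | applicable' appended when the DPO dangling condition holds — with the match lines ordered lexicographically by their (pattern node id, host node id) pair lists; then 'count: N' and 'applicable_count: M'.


1 match(es); 1 pass the dangling check.
match: 0->10, 1->7, 2->5, 3->2, 4->8 | applicable
count: 1
applicable_count: 1


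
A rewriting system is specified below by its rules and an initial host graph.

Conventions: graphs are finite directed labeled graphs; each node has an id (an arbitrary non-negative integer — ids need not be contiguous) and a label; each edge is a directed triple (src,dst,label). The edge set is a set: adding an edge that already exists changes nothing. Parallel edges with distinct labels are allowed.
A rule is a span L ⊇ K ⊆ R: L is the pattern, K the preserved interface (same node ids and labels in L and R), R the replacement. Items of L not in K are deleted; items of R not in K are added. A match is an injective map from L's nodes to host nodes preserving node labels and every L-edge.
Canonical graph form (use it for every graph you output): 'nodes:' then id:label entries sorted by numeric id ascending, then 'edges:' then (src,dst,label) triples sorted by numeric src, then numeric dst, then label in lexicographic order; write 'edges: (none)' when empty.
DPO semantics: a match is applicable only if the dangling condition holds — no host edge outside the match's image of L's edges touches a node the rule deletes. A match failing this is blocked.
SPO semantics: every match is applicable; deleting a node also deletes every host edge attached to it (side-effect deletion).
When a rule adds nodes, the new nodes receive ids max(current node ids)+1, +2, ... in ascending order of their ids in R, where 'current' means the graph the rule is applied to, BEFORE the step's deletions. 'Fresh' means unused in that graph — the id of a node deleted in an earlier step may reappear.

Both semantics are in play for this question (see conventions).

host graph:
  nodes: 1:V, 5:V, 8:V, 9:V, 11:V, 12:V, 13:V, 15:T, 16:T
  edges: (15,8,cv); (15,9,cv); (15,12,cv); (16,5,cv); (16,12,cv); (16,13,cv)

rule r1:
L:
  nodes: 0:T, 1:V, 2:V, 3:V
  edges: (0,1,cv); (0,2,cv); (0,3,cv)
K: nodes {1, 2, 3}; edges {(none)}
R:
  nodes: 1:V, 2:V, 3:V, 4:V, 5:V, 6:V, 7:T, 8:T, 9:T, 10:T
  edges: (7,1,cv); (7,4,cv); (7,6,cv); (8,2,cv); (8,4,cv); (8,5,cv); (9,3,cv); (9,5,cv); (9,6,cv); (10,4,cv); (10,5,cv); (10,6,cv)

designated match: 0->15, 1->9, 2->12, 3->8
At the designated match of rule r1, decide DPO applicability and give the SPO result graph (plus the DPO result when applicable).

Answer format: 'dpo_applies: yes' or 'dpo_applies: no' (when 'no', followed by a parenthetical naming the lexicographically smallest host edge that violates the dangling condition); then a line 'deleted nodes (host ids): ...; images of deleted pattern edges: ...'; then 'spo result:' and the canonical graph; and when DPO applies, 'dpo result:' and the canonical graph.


dpo_applies: yes
deleted nodes (host ids): 15; images of deleted pattern edges: (15,8,cv); (15,9,cv); (15,12,cv)
spo result:
nodes: 1:V, 5:V, 8:V, 9:V, 11:V, 12:V, 13:V, 16:T, 17:V, 18:V, 19:V, 20:T, 21:T, 22:T, 23:T
edges: (16,5,cv); (16,12,cv); (16,13,cv); (20,9,cv); (20,17,cv); (20,19,cv); (21,12,cv); (21,17,cv); (21,18,cv); (22,8,cv); (22,18,cv); (22,19,cv); (23,17,cv); (23,18,cv); (23,19,cv)
dpo result:
nodes: 1:V, 5:V, 8:V, 9:V, 11:V, 12:V, 13:V, 16:T, 17:V, 18:V, 19:V, 20:T, 21:T, 22:T, 23:T
edges: (16,5,cv); (16,12,cv); (16,13,cv); (20,9,cv); (20,17,cv); (20,19,cv); (21,12,cv); (21,17,cv); (21,18,cv); (22,8,cv); (22,18,cv); (22,19,cv); (23,17,cv); (23,18,cv); (23,19,cv)


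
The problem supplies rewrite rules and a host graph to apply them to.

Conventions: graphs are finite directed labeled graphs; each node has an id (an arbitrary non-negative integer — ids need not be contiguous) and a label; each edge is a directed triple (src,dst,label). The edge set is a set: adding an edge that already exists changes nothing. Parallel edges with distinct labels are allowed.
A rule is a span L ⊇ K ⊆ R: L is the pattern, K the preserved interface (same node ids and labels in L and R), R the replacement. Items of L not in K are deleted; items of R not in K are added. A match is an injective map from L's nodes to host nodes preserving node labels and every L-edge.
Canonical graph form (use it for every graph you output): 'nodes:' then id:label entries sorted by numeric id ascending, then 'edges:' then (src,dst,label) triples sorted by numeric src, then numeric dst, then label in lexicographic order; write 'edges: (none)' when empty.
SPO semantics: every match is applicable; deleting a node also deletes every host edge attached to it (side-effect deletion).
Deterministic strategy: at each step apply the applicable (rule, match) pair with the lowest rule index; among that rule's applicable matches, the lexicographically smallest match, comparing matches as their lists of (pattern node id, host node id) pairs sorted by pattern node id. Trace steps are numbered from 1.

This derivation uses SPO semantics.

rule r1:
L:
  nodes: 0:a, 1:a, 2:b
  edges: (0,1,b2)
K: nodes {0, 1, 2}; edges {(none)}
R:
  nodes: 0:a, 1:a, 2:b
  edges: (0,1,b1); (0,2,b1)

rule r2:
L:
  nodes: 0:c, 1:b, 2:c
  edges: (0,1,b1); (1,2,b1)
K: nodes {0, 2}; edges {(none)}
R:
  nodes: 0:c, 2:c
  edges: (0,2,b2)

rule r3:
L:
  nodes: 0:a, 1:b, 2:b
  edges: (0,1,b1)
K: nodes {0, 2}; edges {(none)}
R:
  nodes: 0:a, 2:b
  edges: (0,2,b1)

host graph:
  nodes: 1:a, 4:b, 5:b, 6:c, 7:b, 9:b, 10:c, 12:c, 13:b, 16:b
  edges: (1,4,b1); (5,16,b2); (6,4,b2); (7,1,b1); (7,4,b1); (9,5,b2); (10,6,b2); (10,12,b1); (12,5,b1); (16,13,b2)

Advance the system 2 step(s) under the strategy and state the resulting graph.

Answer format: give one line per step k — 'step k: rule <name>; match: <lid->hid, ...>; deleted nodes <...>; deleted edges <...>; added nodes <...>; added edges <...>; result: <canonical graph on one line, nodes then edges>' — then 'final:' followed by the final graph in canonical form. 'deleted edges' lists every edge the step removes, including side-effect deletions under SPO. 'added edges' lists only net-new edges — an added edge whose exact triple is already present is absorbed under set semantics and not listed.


step 1: rule r3; match: 0->1, 1->4, 2->5; deleted nodes 4; deleted edges (1,4,b1); (6,4,b2); (7,4,b1); added nodes (none); added edges (1,5,b1); result: nodes: 1:a, 5:b, 6:c, 7:b, 9:b, 10:c, 12:c, 13:b, 16:b edges: (1,5,b1); (5,16,b2); (7,1,b1); (9,5,b2); (10,6,b2); (10,12,b1); (12,5,b1); (16,13,b2)
step 2: rule r3; match: 0->1, 1->5, 2->7; deleted nodes 5; deleted edges (1,5,b1); (5,16,b2); (9,5,b2); (12,5,b1); added nodes (none); added edges (1,7,b1); result: nodes: 1:a, 6:c, 7:b, 9:b, 10:c, 12:c, 13:b, 16:b edges: (1,7,b1); (7,1,b1); (10,6,b2); (10,12,b1); (16,13,b2)
final:
nodes: 1:a, 6:c, 7:b, 9:b, 10:c, 12:c, 13:b, 16:b
edges: (1,7,b1); (7,1,b1); (10,6,b2); (10,12,b1); (16,13,b2)


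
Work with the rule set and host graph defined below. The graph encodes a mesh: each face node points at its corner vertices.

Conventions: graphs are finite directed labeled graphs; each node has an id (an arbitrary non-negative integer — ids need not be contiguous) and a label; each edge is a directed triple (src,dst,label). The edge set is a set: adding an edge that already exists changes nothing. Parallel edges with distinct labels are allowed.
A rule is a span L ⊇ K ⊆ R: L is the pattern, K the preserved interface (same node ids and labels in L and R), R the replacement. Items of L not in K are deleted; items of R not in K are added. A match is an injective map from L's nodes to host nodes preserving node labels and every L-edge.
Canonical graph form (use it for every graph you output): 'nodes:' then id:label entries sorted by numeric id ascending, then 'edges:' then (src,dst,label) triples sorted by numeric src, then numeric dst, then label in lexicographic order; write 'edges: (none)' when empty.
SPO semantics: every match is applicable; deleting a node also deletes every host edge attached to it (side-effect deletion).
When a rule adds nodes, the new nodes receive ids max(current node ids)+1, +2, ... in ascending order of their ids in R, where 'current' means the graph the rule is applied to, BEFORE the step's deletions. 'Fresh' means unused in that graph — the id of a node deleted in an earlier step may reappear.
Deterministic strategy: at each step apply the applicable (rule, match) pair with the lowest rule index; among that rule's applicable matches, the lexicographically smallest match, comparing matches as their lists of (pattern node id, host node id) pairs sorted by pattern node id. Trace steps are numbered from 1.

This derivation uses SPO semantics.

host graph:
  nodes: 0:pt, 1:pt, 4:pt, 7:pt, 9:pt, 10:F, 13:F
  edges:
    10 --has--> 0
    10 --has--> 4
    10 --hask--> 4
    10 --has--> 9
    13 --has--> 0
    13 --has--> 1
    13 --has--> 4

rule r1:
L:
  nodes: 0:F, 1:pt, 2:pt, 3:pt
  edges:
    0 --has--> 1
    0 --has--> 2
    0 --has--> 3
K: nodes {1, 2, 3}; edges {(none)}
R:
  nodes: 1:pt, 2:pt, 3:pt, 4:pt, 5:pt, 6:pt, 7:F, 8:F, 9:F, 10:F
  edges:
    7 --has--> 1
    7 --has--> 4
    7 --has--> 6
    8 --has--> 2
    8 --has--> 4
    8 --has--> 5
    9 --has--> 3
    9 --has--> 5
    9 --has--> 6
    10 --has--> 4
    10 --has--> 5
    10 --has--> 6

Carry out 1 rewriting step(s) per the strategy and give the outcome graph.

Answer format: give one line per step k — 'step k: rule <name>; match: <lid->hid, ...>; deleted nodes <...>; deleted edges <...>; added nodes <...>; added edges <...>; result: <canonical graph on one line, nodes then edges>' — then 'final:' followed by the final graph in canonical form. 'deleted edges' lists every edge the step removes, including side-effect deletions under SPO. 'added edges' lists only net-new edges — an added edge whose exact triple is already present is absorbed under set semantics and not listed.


step 1: rule r1; match: 0->10, 1->0, 2->4, 3->9; deleted nodes 10; deleted edges (10,0,has); (10,4,has); (10,4,hask); (10,9,has); added nodes 14, 15, 16, 17, 18, 19, 20; added edges (17,0,has); (17,14,has); (17,16,has); (18,4,has); (18,14,has); (18,15,has); (19,9,has); (19,15,has); (19,16,has); (20,14,has); (20,15,has); (20,16,has); result: nodes: 0:pt, 1:pt, 4:pt, 7:pt, 9:pt, 13:F, 14:pt, 15:pt, 16:pt, 17:F, 18:F, 19:F, 20:F edges: (13,0,has); (13,1,has); (13,4,has); (17,0,has); (17,14,has); (17,16,has); (18,4,has); (18,14,has); (18,15,has); (19,9,has); (19,15,has); (19,16,has); (20,14,has); (20,15,has); (20,16,has)
final:
nodes: 0:pt, 1:pt, 4:pt, 7:pt, 9:pt, 13:F, 14:pt, 15:pt, 16:pt, 17:F, 18:F, 19:F, 20:F
edges: (13,0,has); (13,1,has); (13,4,has); (17,0,has); (17,14,has); (17,16,has); (18,4,has); (18,14,has); (18,15,has); (19,9,has); (19,15,has); (19,16,has); (20,14,has); (20,15,has); (20,16,has)


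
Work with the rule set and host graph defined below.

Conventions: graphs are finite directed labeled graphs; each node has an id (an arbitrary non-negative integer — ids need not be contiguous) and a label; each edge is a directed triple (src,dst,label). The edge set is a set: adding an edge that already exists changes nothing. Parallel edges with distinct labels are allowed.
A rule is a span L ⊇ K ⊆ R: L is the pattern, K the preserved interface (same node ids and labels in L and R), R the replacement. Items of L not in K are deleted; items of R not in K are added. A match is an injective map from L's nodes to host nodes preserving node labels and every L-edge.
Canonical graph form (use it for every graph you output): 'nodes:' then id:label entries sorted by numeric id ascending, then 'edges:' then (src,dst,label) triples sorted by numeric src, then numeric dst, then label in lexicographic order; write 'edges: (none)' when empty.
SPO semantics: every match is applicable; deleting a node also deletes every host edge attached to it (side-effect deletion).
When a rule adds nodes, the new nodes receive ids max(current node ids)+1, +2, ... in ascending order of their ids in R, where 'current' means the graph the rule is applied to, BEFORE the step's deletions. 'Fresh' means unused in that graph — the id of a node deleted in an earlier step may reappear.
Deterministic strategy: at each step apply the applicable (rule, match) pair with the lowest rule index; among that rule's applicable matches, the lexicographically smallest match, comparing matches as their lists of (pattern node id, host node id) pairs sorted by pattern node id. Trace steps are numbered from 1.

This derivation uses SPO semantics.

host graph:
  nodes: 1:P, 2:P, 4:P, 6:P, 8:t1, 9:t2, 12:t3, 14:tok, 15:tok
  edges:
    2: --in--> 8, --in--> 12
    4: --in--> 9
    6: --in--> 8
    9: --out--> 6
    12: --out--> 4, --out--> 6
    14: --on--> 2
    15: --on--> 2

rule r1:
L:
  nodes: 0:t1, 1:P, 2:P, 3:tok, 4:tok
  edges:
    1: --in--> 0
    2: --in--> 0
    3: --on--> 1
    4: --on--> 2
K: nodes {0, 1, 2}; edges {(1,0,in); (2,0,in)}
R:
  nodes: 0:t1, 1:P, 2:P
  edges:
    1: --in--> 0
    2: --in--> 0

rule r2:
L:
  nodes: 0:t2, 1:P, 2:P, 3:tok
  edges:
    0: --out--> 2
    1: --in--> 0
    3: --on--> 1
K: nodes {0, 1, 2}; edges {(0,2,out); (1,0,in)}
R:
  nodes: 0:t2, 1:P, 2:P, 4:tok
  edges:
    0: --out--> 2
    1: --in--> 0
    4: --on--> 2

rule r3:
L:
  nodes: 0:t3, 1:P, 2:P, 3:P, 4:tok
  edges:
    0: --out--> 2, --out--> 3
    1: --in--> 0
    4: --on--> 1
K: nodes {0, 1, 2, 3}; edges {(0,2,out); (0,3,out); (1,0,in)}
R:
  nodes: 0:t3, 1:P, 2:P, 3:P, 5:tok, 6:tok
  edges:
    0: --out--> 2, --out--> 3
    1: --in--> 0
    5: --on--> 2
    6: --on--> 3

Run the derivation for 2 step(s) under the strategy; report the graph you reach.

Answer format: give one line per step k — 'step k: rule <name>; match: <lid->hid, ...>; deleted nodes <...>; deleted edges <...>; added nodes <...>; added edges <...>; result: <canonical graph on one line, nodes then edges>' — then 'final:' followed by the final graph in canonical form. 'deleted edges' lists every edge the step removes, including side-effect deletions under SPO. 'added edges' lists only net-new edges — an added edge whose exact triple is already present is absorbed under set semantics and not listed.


step 1: rule r3; match: 0->12, 1->2, 2->4, 3->6, 4->14; deleted nodes 14; deleted edges (14,2,on); added nodes 16, 17; added edges (16,4,on); (17,6,on); result: nodes: 1:P, 2:P, 4:P, 6:P, 8:t1, 9:t2, 12:t3, 15:tok, 16:tok, 17:tok edges: (2,8,in); (2,12,in); (4,9,in); (6,8,in); (9,6,out); (12,4,out); (12,6,out); (15,2,on); (16,4,on); (17,6,on)
step 2: rule r1; match: 0->8, 1->2, 2->6, 3->15, 4->17; deleted nodes 15, 17; deleted edges (15,2,on); (17,6,on); added nodes (none); added edges (none); result: nodes: 1:P, 2:P, 4:P, 6:P, 8:t1, 9:t2, 12:t3, 16:tok edges: (2,8,in); (2,12,in); (4,9,in); (6,8,in); (9,6,out); (12,4,out); (12,6,out); (16,4,on)
final:
nodes: 1:P, 2:P, 4:P, 6:P, 8:t1, 9:t2, 12:t3, 16:tok
edges: (2,8,in); (2,12,in); (4,9,in); (6,8,in); (9,6,out); (12,4,out); (12,6,out); (16,4,on)


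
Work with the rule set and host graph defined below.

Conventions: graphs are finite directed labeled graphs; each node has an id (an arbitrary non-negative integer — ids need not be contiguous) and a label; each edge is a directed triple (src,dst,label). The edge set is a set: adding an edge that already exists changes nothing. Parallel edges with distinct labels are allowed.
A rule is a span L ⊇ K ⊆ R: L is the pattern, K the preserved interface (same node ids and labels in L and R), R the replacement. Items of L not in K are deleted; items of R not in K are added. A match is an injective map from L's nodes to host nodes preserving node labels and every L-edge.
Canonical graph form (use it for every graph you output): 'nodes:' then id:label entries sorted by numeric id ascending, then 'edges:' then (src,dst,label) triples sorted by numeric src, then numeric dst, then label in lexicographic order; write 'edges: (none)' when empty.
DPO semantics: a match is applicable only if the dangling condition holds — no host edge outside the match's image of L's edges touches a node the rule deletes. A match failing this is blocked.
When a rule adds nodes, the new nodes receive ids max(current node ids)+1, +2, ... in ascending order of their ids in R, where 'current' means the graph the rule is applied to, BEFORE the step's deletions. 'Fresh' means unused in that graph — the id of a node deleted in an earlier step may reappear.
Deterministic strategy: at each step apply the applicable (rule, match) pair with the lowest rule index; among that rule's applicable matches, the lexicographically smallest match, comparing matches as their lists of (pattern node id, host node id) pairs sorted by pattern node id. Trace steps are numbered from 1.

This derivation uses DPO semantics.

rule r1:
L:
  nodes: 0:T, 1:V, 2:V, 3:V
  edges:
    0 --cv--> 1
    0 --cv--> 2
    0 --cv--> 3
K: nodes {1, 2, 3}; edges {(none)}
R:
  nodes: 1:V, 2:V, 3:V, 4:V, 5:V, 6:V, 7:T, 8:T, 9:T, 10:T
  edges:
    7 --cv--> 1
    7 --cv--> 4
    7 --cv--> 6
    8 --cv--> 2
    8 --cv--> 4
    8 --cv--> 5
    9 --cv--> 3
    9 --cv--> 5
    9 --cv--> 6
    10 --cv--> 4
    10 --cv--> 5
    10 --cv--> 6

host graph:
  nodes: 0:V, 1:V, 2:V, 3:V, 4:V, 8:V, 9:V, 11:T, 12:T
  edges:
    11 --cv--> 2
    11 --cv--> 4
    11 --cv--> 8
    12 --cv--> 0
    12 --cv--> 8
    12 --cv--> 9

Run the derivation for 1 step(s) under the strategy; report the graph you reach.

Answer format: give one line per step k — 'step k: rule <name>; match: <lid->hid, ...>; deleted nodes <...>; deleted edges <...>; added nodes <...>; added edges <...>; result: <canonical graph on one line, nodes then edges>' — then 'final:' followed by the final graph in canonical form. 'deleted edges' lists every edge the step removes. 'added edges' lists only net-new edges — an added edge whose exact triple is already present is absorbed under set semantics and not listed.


step 1: rule r1; match: 0->11, 1->2, 2->4, 3->8; deleted nodes 11; deleted edges (11,2,cv); (11,4,cv); (11,8,cv); added nodes 13, 14, 15, 16, 17, 18, 19; added edges (16,2,cv); (16,13,cv); (16,15,cv); (17,4,cv); (17,13,cv); (17,14,cv); (18,8,cv); (18,14,cv); (18,15,cv); (19,13,cv); (19,14,cv); (19,15,cv); result: nodes: 0:V, 1:V, 2:V, 3:V, 4:V, 8:V, 9:V, 12:T, 13:V, 14:V, 15:V, 16:T, 17:T, 18:T, 19:T edges: (12,0,cv); (12,8,cv); (12,9,cv); (16,2,cv); (16,13,cv); (16,15,cv); (17,4,cv); (17,13,cv); (17,14,cv); (18,8,cv); (18,14,cv); (18,15,cv); (19,13,cv); (19,14,cv); (19,15,cv)
final:
nodes: 0:V, 1:V, 2:V, 3:V, 4:V, 8:V, 9:V, 12:T, 13:V, 14:V, 15:V, 16:T, 17:T, 18:T, 19:T
edges: (12,0,cv); (12,8,cv); (12,9,cv); (16,2,cv); (16,13,cv); (16,15,cv); (17,4,cv); (17,13,cv); (17,14,cv); (18,8,cv); (18,14,cv); (18,15,cv); (19,13,cv); (19,14,cv); (19,15,cv)


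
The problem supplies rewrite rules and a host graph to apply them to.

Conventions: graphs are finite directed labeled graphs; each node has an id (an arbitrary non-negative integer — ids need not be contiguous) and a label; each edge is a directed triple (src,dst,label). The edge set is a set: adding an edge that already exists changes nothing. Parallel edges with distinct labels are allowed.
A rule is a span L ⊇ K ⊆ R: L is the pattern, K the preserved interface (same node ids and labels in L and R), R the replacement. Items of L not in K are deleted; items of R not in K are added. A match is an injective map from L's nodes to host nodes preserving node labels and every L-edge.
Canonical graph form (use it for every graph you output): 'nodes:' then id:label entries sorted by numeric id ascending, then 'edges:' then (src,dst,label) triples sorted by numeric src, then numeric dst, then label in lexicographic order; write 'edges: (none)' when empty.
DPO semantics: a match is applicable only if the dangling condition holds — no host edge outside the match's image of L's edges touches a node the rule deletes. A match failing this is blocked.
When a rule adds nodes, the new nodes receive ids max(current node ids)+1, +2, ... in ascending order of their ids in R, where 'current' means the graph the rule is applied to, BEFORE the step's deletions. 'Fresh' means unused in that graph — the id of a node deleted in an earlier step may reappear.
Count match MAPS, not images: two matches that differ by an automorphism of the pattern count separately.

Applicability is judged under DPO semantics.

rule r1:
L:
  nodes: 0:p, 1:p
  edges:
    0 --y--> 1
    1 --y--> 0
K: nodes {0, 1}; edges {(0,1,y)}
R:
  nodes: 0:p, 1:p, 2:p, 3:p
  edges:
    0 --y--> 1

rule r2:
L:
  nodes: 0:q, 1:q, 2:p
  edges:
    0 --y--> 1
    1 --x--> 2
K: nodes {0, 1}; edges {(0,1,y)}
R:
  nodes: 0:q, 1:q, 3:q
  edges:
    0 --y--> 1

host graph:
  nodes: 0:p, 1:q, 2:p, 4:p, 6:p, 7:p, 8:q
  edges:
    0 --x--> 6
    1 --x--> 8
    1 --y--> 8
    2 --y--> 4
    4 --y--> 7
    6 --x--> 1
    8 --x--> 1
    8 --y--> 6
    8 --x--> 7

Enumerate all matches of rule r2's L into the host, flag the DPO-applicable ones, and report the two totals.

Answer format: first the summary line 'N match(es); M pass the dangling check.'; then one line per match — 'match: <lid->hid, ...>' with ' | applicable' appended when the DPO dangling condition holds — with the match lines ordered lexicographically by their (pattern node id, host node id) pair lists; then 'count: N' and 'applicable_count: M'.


1 match(es); 0 pass the dangling check.
match: 0->1, 1->8, 2->7
count: 1
applicable_count: 0


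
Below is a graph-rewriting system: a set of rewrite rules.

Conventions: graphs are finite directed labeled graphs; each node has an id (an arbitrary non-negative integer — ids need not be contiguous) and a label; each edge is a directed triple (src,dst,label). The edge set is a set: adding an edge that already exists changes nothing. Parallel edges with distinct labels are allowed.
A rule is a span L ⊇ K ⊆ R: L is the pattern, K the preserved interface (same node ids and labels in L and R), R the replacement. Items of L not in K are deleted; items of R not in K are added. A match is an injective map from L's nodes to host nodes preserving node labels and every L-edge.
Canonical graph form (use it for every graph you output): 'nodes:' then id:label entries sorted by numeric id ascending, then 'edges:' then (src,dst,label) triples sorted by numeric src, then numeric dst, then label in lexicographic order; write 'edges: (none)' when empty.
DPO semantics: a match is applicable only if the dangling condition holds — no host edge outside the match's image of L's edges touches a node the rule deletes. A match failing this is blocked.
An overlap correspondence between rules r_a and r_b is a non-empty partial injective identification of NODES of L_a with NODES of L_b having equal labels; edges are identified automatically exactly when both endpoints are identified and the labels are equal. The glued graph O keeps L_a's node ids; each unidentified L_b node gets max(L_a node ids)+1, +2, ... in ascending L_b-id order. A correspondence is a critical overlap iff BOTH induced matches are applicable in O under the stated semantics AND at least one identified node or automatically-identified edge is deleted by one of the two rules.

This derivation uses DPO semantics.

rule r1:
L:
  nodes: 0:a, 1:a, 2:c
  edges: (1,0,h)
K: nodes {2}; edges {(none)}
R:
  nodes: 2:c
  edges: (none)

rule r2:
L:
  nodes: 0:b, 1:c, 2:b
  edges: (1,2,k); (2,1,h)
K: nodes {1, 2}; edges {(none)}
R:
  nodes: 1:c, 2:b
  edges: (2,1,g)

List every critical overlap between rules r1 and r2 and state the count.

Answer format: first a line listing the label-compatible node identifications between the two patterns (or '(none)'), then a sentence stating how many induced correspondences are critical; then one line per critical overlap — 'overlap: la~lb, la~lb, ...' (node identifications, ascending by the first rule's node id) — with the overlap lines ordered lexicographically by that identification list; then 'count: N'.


label-compatible node identifications between L(r1) and L(r2): 2~1
0 of the induced correspondences are critical overlaps of r1 and r2.
count: 0


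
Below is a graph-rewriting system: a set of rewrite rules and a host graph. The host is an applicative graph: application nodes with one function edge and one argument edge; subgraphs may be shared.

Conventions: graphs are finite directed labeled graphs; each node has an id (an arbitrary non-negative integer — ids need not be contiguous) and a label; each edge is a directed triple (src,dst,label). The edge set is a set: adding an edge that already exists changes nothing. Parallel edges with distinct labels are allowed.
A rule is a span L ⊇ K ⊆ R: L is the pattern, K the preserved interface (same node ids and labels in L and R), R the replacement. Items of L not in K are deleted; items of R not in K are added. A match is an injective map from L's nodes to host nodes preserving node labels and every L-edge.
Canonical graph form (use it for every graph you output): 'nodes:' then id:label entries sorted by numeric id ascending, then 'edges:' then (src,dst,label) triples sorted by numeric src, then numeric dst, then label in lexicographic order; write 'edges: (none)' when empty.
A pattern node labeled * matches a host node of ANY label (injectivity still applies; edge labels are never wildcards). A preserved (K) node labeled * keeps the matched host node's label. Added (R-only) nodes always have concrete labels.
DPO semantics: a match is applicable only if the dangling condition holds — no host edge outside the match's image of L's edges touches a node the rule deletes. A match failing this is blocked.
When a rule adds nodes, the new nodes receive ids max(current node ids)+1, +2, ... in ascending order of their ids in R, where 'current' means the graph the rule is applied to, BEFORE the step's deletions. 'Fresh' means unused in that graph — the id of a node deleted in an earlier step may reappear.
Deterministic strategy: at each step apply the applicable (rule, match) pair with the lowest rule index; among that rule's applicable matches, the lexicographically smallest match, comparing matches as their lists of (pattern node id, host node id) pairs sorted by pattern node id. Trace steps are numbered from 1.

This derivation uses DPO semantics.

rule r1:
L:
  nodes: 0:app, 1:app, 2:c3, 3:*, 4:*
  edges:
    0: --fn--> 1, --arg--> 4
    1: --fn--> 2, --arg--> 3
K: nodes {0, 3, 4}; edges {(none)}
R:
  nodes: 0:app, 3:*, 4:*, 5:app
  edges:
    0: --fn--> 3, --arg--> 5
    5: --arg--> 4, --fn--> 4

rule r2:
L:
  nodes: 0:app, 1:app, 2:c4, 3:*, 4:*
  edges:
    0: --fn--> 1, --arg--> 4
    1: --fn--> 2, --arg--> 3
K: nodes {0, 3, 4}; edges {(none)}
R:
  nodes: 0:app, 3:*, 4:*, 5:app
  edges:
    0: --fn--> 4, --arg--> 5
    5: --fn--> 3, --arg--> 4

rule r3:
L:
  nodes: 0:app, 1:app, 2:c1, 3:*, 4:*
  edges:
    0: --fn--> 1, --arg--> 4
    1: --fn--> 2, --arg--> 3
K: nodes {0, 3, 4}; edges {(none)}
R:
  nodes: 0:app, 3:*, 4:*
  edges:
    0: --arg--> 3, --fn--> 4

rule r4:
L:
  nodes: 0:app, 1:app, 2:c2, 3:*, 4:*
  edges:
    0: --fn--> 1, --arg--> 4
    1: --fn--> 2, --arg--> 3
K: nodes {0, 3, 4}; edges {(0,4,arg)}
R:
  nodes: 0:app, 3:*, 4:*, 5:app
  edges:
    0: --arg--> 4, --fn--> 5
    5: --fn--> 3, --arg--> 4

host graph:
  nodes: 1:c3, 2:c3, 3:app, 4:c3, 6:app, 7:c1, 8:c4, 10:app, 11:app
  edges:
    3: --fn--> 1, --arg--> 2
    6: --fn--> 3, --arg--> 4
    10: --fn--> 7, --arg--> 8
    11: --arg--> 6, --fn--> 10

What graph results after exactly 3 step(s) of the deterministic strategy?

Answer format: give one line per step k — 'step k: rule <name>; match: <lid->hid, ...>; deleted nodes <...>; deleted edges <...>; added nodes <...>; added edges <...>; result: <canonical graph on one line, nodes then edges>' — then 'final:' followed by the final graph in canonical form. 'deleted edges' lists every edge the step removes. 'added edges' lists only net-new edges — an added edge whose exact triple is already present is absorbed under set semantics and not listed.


step 1: rule r1; match: 0->6, 1->3, 2->1, 3->2, 4->4; deleted nodes 1, 3; deleted edges (3,1,fn); (3,2,arg); (6,3,fn); (6,4,arg); added nodes 12; added edges (6,2,fn); (6,12,arg); (12,4,arg); (12,4,fn); result: nodes: 2:c3, 4:c3, 6:app, 7:c1, 8:c4, 10:app, 11:app, 12:app edges: (6,2,fn); (6,12,arg); (10,7,fn); (10,8,arg); (11,6,arg); (11,10,fn); (12,4,arg); (12,4,fn)
step 2: rule r3; match: 0->11, 1->10, 2->7, 3->8, 4->6; deleted nodes 7, 10; deleted edges (10,7,fn); (10,8,arg); (11,6,arg); (11,10,fn); added nodes (none); added edges (11,6,fn); (11,8,arg); result: nodes: 2:c3, 4:c3, 6:app, 8:c4, 11:app, 12:app edges: (6,2,fn); (6,12,arg); (11,6,fn); (11,8,arg); (12,4,arg); (12,4,fn)
step 3: rule r1; match: 0->11, 1->6, 2->2, 3->12, 4->8; deleted nodes 2, 6; deleted edges (6,2,fn); (6,12,arg); (11,6,fn); (11,8,arg); added nodes 13; added edges (11,12,fn); (11,13,arg); (13,8,arg); (13,8,fn); result: nodes: 4:c3, 8:c4, 11:app, 12:app, 13:app edges: (11,12,fn); (11,13,arg); (12,4,arg); (12,4,fn); (13,8,arg); (13,8,fn)
final:
nodes: 4:c3, 8:c4, 11:app, 12:app, 13:app
edges: (11,12,fn); (11,13,arg); (12,4,arg); (12,4,fn); (13,8,arg); (13,8,fn)


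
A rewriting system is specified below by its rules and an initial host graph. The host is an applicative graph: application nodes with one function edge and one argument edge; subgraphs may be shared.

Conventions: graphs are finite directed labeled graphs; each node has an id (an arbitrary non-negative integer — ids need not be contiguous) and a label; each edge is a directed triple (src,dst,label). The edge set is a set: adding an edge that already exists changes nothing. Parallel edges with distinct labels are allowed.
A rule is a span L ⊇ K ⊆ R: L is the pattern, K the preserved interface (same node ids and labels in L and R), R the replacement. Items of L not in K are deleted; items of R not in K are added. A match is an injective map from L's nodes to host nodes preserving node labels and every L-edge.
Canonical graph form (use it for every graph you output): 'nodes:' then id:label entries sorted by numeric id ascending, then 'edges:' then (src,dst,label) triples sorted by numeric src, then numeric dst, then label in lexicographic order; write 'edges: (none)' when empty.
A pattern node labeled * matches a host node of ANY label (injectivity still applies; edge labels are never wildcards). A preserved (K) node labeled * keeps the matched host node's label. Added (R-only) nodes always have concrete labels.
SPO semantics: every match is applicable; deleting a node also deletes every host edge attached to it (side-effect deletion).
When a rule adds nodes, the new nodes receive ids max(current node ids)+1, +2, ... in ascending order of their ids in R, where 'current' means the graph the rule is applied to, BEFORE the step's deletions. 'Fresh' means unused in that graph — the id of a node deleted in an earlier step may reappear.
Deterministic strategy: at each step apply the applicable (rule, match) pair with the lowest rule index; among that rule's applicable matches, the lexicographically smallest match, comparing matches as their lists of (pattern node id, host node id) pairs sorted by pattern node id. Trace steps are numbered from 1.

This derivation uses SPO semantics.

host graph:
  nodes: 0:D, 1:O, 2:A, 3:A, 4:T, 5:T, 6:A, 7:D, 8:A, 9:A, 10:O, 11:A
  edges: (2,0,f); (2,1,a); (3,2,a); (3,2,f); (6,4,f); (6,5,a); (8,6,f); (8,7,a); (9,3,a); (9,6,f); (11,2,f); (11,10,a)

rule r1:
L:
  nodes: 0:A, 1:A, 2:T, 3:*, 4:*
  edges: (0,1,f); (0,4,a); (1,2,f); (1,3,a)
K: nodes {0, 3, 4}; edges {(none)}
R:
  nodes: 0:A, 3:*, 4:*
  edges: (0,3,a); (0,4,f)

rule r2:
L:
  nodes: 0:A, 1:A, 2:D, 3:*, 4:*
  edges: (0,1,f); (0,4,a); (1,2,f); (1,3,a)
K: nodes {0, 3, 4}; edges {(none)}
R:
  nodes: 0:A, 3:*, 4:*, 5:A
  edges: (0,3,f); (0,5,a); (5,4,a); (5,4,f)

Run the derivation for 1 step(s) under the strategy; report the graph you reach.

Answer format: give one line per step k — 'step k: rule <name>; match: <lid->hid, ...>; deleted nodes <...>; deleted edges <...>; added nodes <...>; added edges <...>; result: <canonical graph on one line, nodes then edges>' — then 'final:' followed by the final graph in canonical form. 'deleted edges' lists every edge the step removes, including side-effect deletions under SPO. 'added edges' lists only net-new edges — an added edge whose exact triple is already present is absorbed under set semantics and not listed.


step 1: rule r1; match: 0->8, 1->6, 2->4, 3->5, 4->7; deleted nodes 4, 6; deleted edges (6,4,f); (6,5,a); (8,6,f); (8,7,a); (9,6,f); added nodes (none); added edges (8,5,a); (8,7,f); result: nodes: 0:D, 1:O, 2:A, 3:A, 5:T, 7:D, 8:A, 9:A, 10:O, 11:A edges: (2,0,f); (2,1,a); (3,2,a); (3,2,f); (8,5,a); (8,7,f); (9,3,a); (11,2,f); (11,10,a)
final:
nodes: 0:D, 1:O, 2:A, 3:A, 5:T, 7:D, 8:A, 9:A, 10:O, 11:A
edges: (2,0,f); (2,1,a); (3,2,a); (3,2,f); (8,5,a); (8,7,f); (9,3,a); (11,2,f); (11,10,a)


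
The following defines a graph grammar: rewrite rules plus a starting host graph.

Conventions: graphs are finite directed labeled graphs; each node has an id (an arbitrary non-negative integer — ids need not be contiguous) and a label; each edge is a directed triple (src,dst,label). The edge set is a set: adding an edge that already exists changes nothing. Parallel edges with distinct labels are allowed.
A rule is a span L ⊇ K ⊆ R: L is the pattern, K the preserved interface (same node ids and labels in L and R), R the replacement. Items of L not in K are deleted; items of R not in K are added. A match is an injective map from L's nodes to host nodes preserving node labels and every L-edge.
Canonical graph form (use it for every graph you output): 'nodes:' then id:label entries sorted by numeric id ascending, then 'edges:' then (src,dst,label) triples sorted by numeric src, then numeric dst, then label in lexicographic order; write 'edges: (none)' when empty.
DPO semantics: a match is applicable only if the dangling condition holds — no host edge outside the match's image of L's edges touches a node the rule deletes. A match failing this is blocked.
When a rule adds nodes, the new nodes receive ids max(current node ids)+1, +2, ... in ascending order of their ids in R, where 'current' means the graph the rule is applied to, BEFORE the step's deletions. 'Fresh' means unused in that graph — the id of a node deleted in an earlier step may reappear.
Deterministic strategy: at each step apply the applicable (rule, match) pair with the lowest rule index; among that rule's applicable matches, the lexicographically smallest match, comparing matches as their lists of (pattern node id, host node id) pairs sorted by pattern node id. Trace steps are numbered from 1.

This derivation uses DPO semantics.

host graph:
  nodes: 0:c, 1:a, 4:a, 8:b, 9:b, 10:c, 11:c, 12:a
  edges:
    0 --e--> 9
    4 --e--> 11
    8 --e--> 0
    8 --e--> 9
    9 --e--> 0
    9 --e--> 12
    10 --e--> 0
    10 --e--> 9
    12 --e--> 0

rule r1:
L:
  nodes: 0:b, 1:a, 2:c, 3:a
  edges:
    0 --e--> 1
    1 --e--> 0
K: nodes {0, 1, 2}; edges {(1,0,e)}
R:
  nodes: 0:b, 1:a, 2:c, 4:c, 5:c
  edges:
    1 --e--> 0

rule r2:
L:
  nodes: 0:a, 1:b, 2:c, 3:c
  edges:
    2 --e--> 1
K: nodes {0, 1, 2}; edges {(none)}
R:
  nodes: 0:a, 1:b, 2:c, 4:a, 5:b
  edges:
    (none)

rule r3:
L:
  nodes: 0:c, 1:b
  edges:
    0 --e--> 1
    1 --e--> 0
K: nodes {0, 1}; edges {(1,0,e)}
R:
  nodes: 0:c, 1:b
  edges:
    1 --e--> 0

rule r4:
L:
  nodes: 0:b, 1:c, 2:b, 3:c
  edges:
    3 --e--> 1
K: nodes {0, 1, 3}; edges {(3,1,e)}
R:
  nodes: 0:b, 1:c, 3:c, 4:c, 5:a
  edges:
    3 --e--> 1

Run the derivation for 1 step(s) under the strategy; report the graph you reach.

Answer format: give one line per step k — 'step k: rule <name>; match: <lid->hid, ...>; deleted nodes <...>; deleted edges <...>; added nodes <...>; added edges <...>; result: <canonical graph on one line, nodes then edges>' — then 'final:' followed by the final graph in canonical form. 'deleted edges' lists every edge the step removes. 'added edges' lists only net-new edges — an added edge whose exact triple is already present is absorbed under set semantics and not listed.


step 1: rule r3; match: 0->0, 1->9; deleted nodes (none); deleted edges (0,9,e); added nodes (none); added edges (none); result: nodes: 0:c, 1:a, 4:a, 8:b, 9:b, 10:c, 11:c, 12:a edges: (4,11,e); (8,0,e); (8,9,e); (9,0,e); (9,12,e); (10,0,e); (10,9,e); (12,0,e)
final:
nodes: 0:c, 1:a, 4:a, 8:b, 9:b, 10:c, 11:c, 12:a
edges: (4,11,e); (8,0,e); (8,9,e); (9,0,e); (9,12,e); (10,0,e); (10,9,e); (12,0,e)


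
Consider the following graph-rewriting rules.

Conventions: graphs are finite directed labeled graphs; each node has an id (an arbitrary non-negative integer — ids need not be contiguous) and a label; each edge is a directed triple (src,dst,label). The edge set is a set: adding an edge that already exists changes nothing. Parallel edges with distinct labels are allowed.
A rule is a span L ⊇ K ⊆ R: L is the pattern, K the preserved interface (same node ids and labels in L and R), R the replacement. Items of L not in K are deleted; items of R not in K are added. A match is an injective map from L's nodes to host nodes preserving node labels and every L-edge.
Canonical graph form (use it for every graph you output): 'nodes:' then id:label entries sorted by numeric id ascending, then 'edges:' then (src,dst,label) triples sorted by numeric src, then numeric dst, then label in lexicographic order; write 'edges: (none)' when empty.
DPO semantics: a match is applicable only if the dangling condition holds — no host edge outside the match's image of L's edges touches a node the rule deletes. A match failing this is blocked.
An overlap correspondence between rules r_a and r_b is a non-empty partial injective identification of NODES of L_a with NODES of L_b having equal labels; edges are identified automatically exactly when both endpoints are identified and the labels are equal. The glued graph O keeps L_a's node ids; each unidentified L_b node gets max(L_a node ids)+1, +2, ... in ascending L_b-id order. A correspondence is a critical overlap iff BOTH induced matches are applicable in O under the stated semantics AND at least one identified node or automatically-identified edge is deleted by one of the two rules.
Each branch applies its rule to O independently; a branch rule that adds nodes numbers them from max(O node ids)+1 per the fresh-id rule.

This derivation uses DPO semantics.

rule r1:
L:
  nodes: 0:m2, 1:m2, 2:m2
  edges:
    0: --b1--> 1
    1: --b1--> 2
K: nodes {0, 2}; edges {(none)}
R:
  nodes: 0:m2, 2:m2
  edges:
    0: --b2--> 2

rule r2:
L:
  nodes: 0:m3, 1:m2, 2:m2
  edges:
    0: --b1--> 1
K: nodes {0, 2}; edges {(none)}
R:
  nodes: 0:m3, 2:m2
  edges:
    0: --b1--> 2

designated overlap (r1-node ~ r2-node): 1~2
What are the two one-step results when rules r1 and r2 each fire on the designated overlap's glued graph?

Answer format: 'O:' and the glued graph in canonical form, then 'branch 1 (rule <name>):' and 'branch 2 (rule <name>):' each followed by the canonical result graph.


O:
nodes: 0:m2, 1:m2, 2:m2, 3:m3, 4:m2
edges: (0,1,b1); (1,2,b1); (3,4,b1)
branch 1 (rule r1):
nodes: 0:m2, 2:m2, 3:m3, 4:m2
edges: (0,2,b2); (3,4,b1)
branch 2 (rule r2):
nodes: 0:m2, 1:m2, 2:m2, 3:m3
edges: (0,1,b1); (1,2,b1); (3,1,b1)
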